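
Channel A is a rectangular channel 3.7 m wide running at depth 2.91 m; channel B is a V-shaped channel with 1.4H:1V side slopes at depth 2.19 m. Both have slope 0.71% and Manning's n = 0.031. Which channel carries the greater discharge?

Channel A: Flow area A = b·y = 3.7 × 2.91 = 10.77 m². Wetted perimeter P = b + 2y = 3.7 + 2×2.91 = 9.52 m. Hydraulic radius R = A/P = 10.77/9.52 = 1.131 m. Q_A = (1/0.031)·10.77·1.131^(2/3)·√0.0071 = 31.77 m³/s.
Channel B: For a triangular section with side slope z = 1.4: A = zy² = 1.4×2.19² = 6.715 m²; P = 2y√(1+z²) = 2×2.19×1.72 = 7.536 m. Hydraulic radius R = A/P = 6.715/7.536 = 0.891 m. Q_B = (1/0.031)·6.715·0.891^(2/3)·√0.0071 = 16.9 m³/s.
Q_A = 31.77 m³/s vs Q_B = 16.9 m³/s, so channel A carries more.

channel A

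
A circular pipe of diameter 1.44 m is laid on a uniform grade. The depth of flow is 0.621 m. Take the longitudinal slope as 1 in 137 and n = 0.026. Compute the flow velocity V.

For a circular section of diameter D = 1.44 m at depth y = 0.621 m, the central angle is θ = 2 arccos(1 − 2y/D) = 2.866 rad. Then A = (D²/8)(θ − sin θ) = 0.6722 m² and P = Dθ/2 = 2.063 m.
Hydraulic radius R = A/P = 0.6722/2.063 = 0.3258 m.
From Manning's equation, V = (1/n) R^(2/3) S^(1/2) = (1/0.026) × 0.3258^(2/3) × 0.007299^(1/2) = 1.56 m/s.

V = 1.56 m/s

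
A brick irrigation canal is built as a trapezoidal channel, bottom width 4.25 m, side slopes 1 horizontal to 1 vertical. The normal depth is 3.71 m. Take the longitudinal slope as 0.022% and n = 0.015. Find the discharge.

Q = 46.4 m³/s

With bottom width b = 4.25 m and side slope z = 1: A = (b + zy)y = (4.25 + 1×3.71)×3.71 = 29.53 m²; P = b + 2y√(1+z²) = 4.25 + 2×3.71×1.414 = 14.74 m.
Hydraulic radius R = A/P = 29.53/14.74 = 2.003 m.
Manning's equation: Q = (1/n) A R^(2/3) S^(1/2) = (1/0.015) × 29.53 × 2.003^(2/3) × 0.00022^(1/2) = 46.4 m³/s.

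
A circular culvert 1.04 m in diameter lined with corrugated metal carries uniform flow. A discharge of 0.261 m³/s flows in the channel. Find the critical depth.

y_c = 0.282 m

At critical depth, Q² T / (g A³) = 1, i.e. A³/T = Q²/g = 0.261²/9.81 = 0.006944.
At y = 0.193 m: A³/T = 0.001586 — too small.
At y = 0.345 m: A³/T = 0.01525 — too large.
At y = 0.282 m: A³/T = 0.006977 — ≈ 0.006944.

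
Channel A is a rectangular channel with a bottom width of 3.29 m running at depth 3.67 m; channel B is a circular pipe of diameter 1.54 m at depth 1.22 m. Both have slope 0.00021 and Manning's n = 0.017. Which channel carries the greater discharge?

channel A

Channel A: Flow area A = b·y = 3.29 × 3.67 = 12.07 m². Wetted perimeter P = b + 2y = 3.29 + 2×3.67 = 10.63 m. Hydraulic radius R = A/P = 12.07/10.63 = 1.136 m. Q_A = (1/0.017)·12.07·1.136^(2/3)·√0.00021 = 11.2 m³/s.
Channel B: For a circular section of diameter D = 1.54 m at depth y = 1.22 m, the central angle is θ = 2 arccos(1 − 2y/D) = 4.39 rad. Then A = (D²/8)(θ − sin θ) = 1.583 m² and P = Dθ/2 = 3.38 m. Hydraulic radius R = A/P = 1.583/3.38 = 0.4682 m. Q_B = (1/0.017)·1.583·0.4682^(2/3)·√0.00021 = 0.8134 m³/s.
Q_A = 11.2 m³/s vs Q_B = 0.8134 m³/s, so channel A carries more.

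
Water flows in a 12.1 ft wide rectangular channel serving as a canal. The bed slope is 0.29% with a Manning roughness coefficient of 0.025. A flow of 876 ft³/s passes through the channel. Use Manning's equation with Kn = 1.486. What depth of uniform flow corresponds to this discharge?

Manning's equation rearranged: A R^(2/3) = nQ / (1.486·√S) = 0.025 × 876 / (1.486 × √0.0029) = 273.7.
Try y = 6.71 ft: A R^(2/3) = 175.6 — short.
Try y = 10.4 ft: A R^(2/3) = 307.8 — over.
Try y = 9.47 ft: A R^(2/3) = 273.7 — matches.

y_n = 9.47 ft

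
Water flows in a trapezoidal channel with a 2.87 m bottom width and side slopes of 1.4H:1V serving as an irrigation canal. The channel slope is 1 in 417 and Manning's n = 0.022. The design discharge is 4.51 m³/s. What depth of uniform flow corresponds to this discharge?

y_n = 0.767 m

Manning's equation rearranged: A R^(2/3) = nQ / (1·√S) = 0.022 × 4.51 / (√0.002398) = 2.026.
Try y = 0.558 m: A R^(2/3) = 1.152 — low.
Try y = 0.833 m: A R^(2/3) = 2.355 — high.
Try y = 0.767 m: A R^(2/3) = 2.028 — ≈ 2.026.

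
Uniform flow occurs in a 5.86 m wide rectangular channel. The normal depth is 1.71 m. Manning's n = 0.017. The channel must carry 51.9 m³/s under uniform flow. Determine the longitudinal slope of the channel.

Flow area A = b·y = 5.86 × 1.71 = 10.02 m². Wetted perimeter P = b + 2y = 5.86 + 2×1.71 = 9.28 m.
Hydraulic radius R = A/P = 10.02/9.28 = 1.08 m.
From Manning's equation, S = [nQ / (1 A R^(2/3))]² = [0.017 × 51.9 / (1 × 10.02 × 1.08^(2/3))]² = 0.007.

S = 0.007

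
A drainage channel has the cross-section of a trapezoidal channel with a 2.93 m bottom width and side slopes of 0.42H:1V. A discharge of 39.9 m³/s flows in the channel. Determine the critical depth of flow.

y_c = 2.36 m

At critical depth, Q² T / (g A³) = 1, i.e. A³/T = Q²/g = 39.9²/9.81 = 162.3.
Trying y = 1.64 m: A³/T = 48.53 — short.
Trying y = 2.95 m: A³/T = 344 — over.
Trying y = 2.36 m: A³/T = 161.3 — ≈ 162.3.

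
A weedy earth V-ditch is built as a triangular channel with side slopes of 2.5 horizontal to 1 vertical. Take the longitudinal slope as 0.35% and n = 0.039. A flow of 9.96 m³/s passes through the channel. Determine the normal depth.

Manning's equation rearranged: A R^(2/3) = nQ / (1·√S) = 0.039 × 9.96 / (√0.0035) = 6.566.
At y = 1.55 m: A R^(2/3) = 4.823 — short.
At y = 2.07 m: A R^(2/3) = 10.43 — over.
At y = 1.74 m: A R^(2/3) = 6.565 — ≈ 6.566.

y_n = 1.74 m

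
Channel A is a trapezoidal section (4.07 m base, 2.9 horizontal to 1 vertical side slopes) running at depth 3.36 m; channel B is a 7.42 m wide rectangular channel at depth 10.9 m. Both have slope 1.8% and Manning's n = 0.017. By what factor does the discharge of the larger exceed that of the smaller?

Channel A: With bottom width b = 4.07 m and side slope z = 2.9: A = (b + zy)y = (4.07 + 2.9×3.36)×3.36 = 46.42 m²; P = b + 2y√(1+z²) = 4.07 + 2×3.36×3.068 = 24.68 m. Hydraulic radius R = A/P = 46.42/24.68 = 1.88 m. Q_A = (1/0.017)·46.42·1.88^(2/3)·√0.018 = 558.1 m³/s.
Channel B: Flow area A = b·y = 7.42 × 10.9 = 80.88 m². Wetted perimeter P = b + 2y = 7.42 + 2×10.9 = 29.22 m. Hydraulic radius R = A/P = 80.88/29.22 = 2.768 m. Q_B = (1/0.017)·80.88·2.768^(2/3)·√0.018 = 1258 m³/s.
The larger discharge is 1258 m³/s and the smaller is 558.1 m³/s; the ratio is 2.25.

2.25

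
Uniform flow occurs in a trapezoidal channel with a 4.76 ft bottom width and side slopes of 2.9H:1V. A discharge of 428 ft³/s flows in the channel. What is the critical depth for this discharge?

y_c = 3.5 ft

At critical depth, Q² T / (g A³) = 1, i.e. A³/T = Q²/g = 428²/32.2 = 5689.
At y = 3.15 ft: A³/T = 3641 — too small.
At y = 3.96 ft: A³/T = 9599 — too large.
At y = 3.5 ft: A³/T = 5671 — matches.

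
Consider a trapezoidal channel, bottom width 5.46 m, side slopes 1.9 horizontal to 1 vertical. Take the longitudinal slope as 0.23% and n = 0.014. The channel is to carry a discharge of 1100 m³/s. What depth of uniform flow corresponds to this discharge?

Manning's equation rearranged: A R^(2/3) = nQ / (1·√S) = 0.014 × 1100 / (√0.0023) = 321.1.
Trying y = 6.27 m: A R^(2/3) = 244.5 — low.
Trying y = 8.73 m: A R^(2/3) = 523.2 — high.
Trying y = 7.07 m: A R^(2/3) = 321.2 — ≈ 321.1.

y_n = 7.07 m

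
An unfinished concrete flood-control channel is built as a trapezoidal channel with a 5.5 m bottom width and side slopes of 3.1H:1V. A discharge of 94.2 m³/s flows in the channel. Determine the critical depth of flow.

y_c = 2.12 m

At critical depth, Q² T / (g A³) = 1, i.e. A³/T = Q²/g = 94.2²/9.81 = 904.6.
Try y = 1.8 m: A³/T = 476.2 — low.
Try y = 2.66 m: A³/T = 2223 — high.
Try y = 2.12 m: A³/T = 899.1 — close enough.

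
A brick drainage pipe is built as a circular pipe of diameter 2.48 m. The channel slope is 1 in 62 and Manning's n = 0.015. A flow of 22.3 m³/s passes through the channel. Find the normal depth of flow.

Manning's equation rearranged: A R^(2/3) = nQ / (1·√S) = 0.015 × 22.3 / (√0.01613) = 2.634.
At y = 1.09 m: A R^(2/3) = 1.403 — too small.
At y = 1.89 m: A R^(2/3) = 3.262 — too large.
At y = 1.6 m: A R^(2/3) = 2.628 — ≈ 2.634.

y_n = 1.6 m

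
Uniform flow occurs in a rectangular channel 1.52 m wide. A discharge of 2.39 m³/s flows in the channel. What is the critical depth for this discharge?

y_c = 0.632 m

For a rectangular channel, critical depth y_c = (q²/g)^(1/3) where q = Q/b = 2.39/1.52 = 1.572 m²/s.
So y_c = (1.572²/9.81)^(1/3) = 0.632 m.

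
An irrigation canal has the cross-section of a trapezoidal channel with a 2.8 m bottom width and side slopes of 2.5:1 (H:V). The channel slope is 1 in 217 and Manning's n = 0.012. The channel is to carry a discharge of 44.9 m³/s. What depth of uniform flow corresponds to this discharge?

Manning's equation rearranged: A R^(2/3) = nQ / (1·√S) = 0.012 × 44.9 / (√0.004608) = 7.937.
Try y = 1.25 m: A R^(2/3) = 6.26 — too small.
Try y = 1.63 m: A R^(2/3) = 10.97 — too large.
Try y = 1.4 m: A R^(2/3) = 7.933 — ≈ 7.937.

y_n = 1.4 m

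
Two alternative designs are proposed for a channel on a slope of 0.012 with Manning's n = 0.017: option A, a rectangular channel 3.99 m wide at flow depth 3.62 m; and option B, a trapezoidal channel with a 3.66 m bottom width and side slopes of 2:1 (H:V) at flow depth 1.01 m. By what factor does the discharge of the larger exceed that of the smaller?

Channel A: Flow area A = b·y = 3.99 × 3.62 = 14.44 m². Wetted perimeter P = b + 2y = 3.99 + 2×3.62 = 11.23 m. Hydraulic radius R = A/P = 14.44/11.23 = 1.286 m. Q_A = (1/0.017)·14.44·1.286^(2/3)·√0.012 = 110.1 m³/s.
Channel B: With bottom width b = 3.66 m and side slope z = 2: A = (b + zy)y = (3.66 + 2×1.01)×1.01 = 5.737 m²; P = b + 2y√(1+z²) = 3.66 + 2×1.01×2.236 = 8.177 m. Hydraulic radius R = A/P = 5.737/8.177 = 0.7016 m. Q_B = (1/0.017)·5.737·0.7016^(2/3)·√0.012 = 29.19 m³/s.
The larger discharge is 110.1 m³/s and the smaller is 29.19 m³/s; the ratio is 3.77.

3.77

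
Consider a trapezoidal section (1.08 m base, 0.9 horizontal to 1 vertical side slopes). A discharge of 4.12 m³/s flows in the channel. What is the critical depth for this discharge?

y_c = 0.887 m

At critical depth, Q² T / (g A³) = 1, i.e. A³/T = Q²/g = 4.12²/9.81 = 1.73.
At y = 1.06 m: A³/T = 3.354 — over.
At y = 0.887 m: A³/T = 1.728 — ≈ 1.73.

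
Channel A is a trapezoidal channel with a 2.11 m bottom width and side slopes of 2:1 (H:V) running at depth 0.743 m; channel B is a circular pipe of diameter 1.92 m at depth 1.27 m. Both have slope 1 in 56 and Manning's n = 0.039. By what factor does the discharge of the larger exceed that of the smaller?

Channel A: With bottom width b = 2.11 m and side slope z = 2: A = (b + zy)y = (2.11 + 2×0.743)×0.743 = 2.672 m²; P = b + 2y√(1+z²) = 2.11 + 2×0.743×2.236 = 5.433 m. Hydraulic radius R = A/P = 2.672/5.433 = 0.4918 m. Q_A = (1/0.039)·2.672·0.4918^(2/3)·√0.01786 = 5.704 m³/s.
Channel B: For a circular section of diameter D = 1.92 m at depth y = 1.27 m, the central angle is θ = 2 arccos(1 − 2y/D) = 3.799 rad. Then A = (D²/8)(θ − sin θ) = 2.032 m² and P = Dθ/2 = 3.647 m. Hydraulic radius R = A/P = 2.032/3.647 = 0.5572 m. Q_B = (1/0.039)·2.032·0.5572^(2/3)·√0.01786 = 4.715 m³/s.
The larger discharge is 5.704 m³/s and the smaller is 4.715 m³/s; the ratio is 1.21.

1.21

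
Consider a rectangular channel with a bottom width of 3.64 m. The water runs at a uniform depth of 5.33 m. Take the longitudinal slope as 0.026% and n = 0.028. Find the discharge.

Flow area A = b·y = 3.64 × 5.33 = 19.4 m². Wetted perimeter P = b + 2y = 3.64 + 2×5.33 = 14.3 m.
Hydraulic radius R = A/P = 19.4/14.3 = 1.357 m.
Manning's equation: Q = (1/n) A R^(2/3) S^(1/2) = (1/0.028) × 19.4 × 1.357^(2/3) × 0.00026^(1/2) = 13.7 m³/s.

Q = 13.7 m³/s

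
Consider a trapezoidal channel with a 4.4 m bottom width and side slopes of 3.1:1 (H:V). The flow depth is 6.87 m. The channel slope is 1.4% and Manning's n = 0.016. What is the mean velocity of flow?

V = 17.3 m/s

With bottom width b = 4.4 m and side slope z = 3.1: A = (b + zy)y = (4.4 + 3.1×6.87)×6.87 = 176.5 m²; P = b + 2y√(1+z²) = 4.4 + 2×6.87×3.257 = 49.16 m.
Hydraulic radius R = A/P = 176.5/49.16 = 3.591 m.
From Manning's equation, V = (1/n) R^(2/3) S^(1/2) = (1/0.016) × 3.591^(2/3) × 0.014^(1/2) = 17.3 m/s.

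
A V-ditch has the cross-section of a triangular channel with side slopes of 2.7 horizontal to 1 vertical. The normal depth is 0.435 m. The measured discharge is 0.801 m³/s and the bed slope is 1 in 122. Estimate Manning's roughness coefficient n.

n = 0.02

For a triangular section with side slope z = 2.7: A = zy² = 2.7×0.435² = 0.5109 m²; P = 2y√(1+z²) = 2×0.435×2.879 = 2.505 m.
Hydraulic radius R = A/P = 0.5109/2.505 = 0.204 m.
Rearranging Manning's equation: n = (1/Q) A R^(2/3) S^(1/2) = (1/0.801) × 0.5109 × 0.204^(2/3) × √0.008197 = 0.02.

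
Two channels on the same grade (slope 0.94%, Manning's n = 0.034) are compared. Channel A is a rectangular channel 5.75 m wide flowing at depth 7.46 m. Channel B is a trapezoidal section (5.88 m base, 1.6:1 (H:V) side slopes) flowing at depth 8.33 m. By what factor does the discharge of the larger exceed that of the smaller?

6.05

Channel A: Flow area A = b·y = 5.75 × 7.46 = 42.9 m². Wetted perimeter P = b + 2y = 5.75 + 2×7.46 = 20.67 m. Hydraulic radius R = A/P = 42.9/20.67 = 2.075 m. Q_A = (1/0.034)·42.9·2.075^(2/3)·√0.0094 = 199 m³/s.
Channel B: With bottom width b = 5.88 m and side slope z = 1.6: A = (b + zy)y = (5.88 + 1.6×8.33)×8.33 = 160 m²; P = b + 2y√(1+z²) = 5.88 + 2×8.33×1.887 = 37.31 m. Hydraulic radius R = A/P = 160/37.31 = 4.288 m. Q_B = (1/0.034)·160·4.288^(2/3)·√0.0094 = 1204 m³/s.
The larger discharge is 1204 m³/s and the smaller is 199 m³/s; the ratio is 6.05.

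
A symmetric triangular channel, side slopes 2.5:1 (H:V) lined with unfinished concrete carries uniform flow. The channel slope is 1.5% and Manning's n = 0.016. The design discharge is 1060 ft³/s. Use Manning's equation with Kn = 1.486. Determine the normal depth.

y_n = 4.71 ft

Manning's equation rearranged: A R^(2/3) = nQ / (1.486·√S) = 0.016 × 1060 / (1.486 × √0.015) = 93.19.
Trying y = 5.24 ft: A R^(2/3) = 124.2 — high.
Trying y = 3.44 ft: A R^(2/3) = 40.42 — low.
Trying y = 4.71 ft: A R^(2/3) = 93.43 — close enough.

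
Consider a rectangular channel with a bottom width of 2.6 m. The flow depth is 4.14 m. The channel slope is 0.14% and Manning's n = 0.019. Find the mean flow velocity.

V = 1.96 m/s

Flow area A = b·y = 2.6 × 4.14 = 10.76 m². Wetted perimeter P = b + 2y = 2.6 + 2×4.14 = 10.88 m.
Hydraulic radius R = A/P = 10.76/10.88 = 0.9893 m.
From Manning's equation, V = (1/n) R^(2/3) S^(1/2) = (1/0.019) × 0.9893^(2/3) × 0.0014^(1/2) = 1.96 m/s.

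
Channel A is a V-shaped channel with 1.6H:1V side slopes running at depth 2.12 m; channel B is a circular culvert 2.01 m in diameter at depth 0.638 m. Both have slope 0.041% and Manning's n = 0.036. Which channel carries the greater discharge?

channel A

Channel A: For a triangular section with side slope z = 1.6: A = zy² = 1.6×2.12² = 7.191 m²; P = 2y√(1+z²) = 2×2.12×1.887 = 8 m. Hydraulic radius R = A/P = 7.191/8 = 0.8989 m. Q_A = (1/0.036)·7.191·0.8989^(2/3)·√0.00041 = 3.767 m³/s.
Channel B: For a circular section of diameter D = 2.01 m at depth y = 0.638 m, the central angle is θ = 2 arccos(1 − 2y/D) = 2.394 rad. Then A = (D²/8)(θ − sin θ) = 0.8656 m² and P = Dθ/2 = 2.406 m. Hydraulic radius R = A/P = 0.8656/2.406 = 0.3598 m. Q_B = (1/0.036)·0.8656·0.3598^(2/3)·√0.00041 = 0.2463 m³/s.
Q_A = 3.767 m³/s vs Q_B = 0.2463 m³/s, so channel A carries more.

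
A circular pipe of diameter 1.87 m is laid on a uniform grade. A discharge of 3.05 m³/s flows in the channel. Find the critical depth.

y_c = 0.847 m

At critical depth, Q² T / (g A³) = 1, i.e. A³/T = Q²/g = 3.05²/9.81 = 0.9483.
Trying y = 0.595 m: A³/T = 0.2439 — too small.
Trying y = 0.916 m: A³/T = 1.28 — too large.
Trying y = 0.847 m: A³/T = 0.949 — matches.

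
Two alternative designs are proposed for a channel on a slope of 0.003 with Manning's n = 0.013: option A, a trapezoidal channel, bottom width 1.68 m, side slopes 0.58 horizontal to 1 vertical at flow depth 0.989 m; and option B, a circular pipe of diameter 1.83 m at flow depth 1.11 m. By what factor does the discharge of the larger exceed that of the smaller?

Channel A: With bottom width b = 1.68 m and side slope z = 0.58: A = (b + zy)y = (1.68 + 0.58×0.989)×0.989 = 2.229 m²; P = b + 2y√(1+z²) = 1.68 + 2×0.989×1.156 = 3.967 m. Hydraulic radius R = A/P = 2.229/3.967 = 0.5619 m. Q_A = (1/0.013)·2.229·0.5619^(2/3)·√0.003 = 6.394 m³/s.
Channel B: For a circular section of diameter D = 1.83 m at depth y = 1.11 m, the central angle is θ = 2 arccos(1 − 2y/D) = 3.571 rad. Then A = (D²/8)(θ − sin θ) = 1.669 m² and P = Dθ/2 = 3.268 m. Hydraulic radius R = A/P = 1.669/3.268 = 0.5109 m. Q_B = (1/0.013)·1.669·0.5109^(2/3)·√0.003 = 4.494 m³/s.
The larger discharge is 6.394 m³/s and the smaller is 4.494 m³/s; the ratio is 1.42.

1.42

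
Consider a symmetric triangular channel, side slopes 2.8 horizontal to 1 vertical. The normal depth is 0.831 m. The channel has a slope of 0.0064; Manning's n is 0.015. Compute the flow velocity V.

V = 2.85 m/s

For a triangular section with side slope z = 2.8: A = zy² = 2.8×0.831² = 1.934 m²; P = 2y√(1+z²) = 2×0.831×2.973 = 4.941 m.
Hydraulic radius R = A/P = 1.934/4.941 = 0.3913 m.
From Manning's equation, V = (1/n) R^(2/3) S^(1/2) = (1/0.015) × 0.3913^(2/3) × 0.0064^(1/2) = 2.85 m/s.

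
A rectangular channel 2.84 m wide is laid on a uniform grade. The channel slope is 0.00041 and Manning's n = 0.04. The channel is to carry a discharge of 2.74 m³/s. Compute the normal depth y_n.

Manning's equation rearranged: A R^(2/3) = nQ / (1·√S) = 0.04 × 2.74 / (√0.00041) = 5.413.
Try y = 1.69 m: A R^(2/3) = 4.038 — low.
Try y = 2.61 m: A R^(2/3) = 7.01 — high.
Try y = 2.12 m: A R^(2/3) = 5.404 — ≈ 5.413.

y_n = 2.12 m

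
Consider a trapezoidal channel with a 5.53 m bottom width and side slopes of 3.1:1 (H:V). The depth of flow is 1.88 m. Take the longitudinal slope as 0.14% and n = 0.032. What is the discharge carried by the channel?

Q = 28.2 m³/s

With bottom width b = 5.53 m and side slope z = 3.1: A = (b + zy)y = (5.53 + 3.1×1.88)×1.88 = 21.35 m²; P = b + 2y√(1+z²) = 5.53 + 2×1.88×3.257 = 17.78 m.
Hydraulic radius R = A/P = 21.35/17.78 = 1.201 m.
Manning's equation: Q = (1/n) A R^(2/3) S^(1/2) = (1/0.032) × 21.35 × 1.201^(2/3) × 0.0014^(1/2) = 28.2 m³/s.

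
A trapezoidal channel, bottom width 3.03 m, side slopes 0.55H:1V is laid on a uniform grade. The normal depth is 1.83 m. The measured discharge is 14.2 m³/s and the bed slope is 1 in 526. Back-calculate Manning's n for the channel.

With bottom width b = 3.03 m and side slope z = 0.55: A = (b + zy)y = (3.03 + 0.55×1.83)×1.83 = 7.387 m²; P = b + 2y√(1+z²) = 3.03 + 2×1.83×1.141 = 7.207 m.
Hydraulic radius R = A/P = 7.387/7.207 = 1.025 m.
Rearranging Manning's equation: n = (1/Q) A R^(2/3) S^(1/2) = (1/14.2) × 7.387 × 1.025^(2/3) × √0.001901 = 0.0231.

n = 0.0231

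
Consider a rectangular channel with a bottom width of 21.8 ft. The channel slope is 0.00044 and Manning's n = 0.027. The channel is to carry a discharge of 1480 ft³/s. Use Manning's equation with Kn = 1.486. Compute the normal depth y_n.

Manning's equation rearranged: A R^(2/3) = nQ / (1.486·√S) = 0.027 × 1480 / (1.486 × √0.00044) = 1282.
Trying y = 13.3 ft: A R^(2/3) = 956.3 — short.
Trying y = 20.5 ft: A R^(2/3) = 1653 — over.
Trying y = 16.7 ft: A R^(2/3) = 1280 — close enough.

y_n = 16.7 ft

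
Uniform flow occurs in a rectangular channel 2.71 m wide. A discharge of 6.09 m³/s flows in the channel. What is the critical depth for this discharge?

y_c = 0.801 m

For a rectangular channel, critical depth y_c = (q²/g)^(1/3) where q = Q/b = 6.09/2.71 = 2.247 m²/s.
So y_c = (2.247²/9.81)^(1/3) = 0.801 m.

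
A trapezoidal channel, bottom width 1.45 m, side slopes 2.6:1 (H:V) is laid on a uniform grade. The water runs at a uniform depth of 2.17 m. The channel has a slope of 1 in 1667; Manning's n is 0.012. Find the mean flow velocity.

With bottom width b = 1.45 m and side slope z = 2.6: A = (b + zy)y = (1.45 + 2.6×2.17)×2.17 = 15.39 m²; P = b + 2y√(1+z²) = 1.45 + 2×2.17×2.786 = 13.54 m.
Hydraulic radius R = A/P = 15.39/13.54 = 1.137 m.
From Manning's equation, V = (1/n) R^(2/3) S^(1/2) = (1/0.012) × 1.137^(2/3) × 0.0005999^(1/2) = 2.22 m/s.

V = 2.22 m/s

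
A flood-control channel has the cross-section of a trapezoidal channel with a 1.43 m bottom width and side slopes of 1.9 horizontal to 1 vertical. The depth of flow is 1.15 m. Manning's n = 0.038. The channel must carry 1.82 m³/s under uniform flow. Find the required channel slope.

With bottom width b = 1.43 m and side slope z = 1.9: A = (b + zy)y = (1.43 + 1.9×1.15)×1.15 = 4.157 m²; P = b + 2y√(1+z²) = 1.43 + 2×1.15×2.147 = 6.368 m.
Hydraulic radius R = A/P = 4.157/6.368 = 0.6528 m.
From Manning's equation, S = [nQ / (1 A R^(2/3))]² = [0.038 × 1.82 / (1 × 4.157 × 0.6528^(2/3))]² = 0.000489.

S = 0.000489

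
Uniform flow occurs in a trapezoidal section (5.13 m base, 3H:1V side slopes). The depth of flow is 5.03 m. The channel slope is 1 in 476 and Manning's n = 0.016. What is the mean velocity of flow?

With bottom width b = 5.13 m and side slope z = 3: A = (b + zy)y = (5.13 + 3×5.03)×5.03 = 101.7 m²; P = b + 2y√(1+z²) = 5.13 + 2×5.03×3.162 = 36.94 m.
Hydraulic radius R = A/P = 101.7/36.94 = 2.753 m.
From Manning's equation, V = (1/n) R^(2/3) S^(1/2) = (1/0.016) × 2.753^(2/3) × 0.002101^(1/2) = 5.63 m/s.

V = 5.63 m/s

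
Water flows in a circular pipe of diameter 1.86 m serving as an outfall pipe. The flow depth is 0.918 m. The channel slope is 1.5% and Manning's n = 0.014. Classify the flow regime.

supercritical

For a circular section of diameter D = 1.86 m at depth y = 0.918 m, the central angle is θ = 2 arccos(1 − 2y/D) = 3.116 rad. Then A = (D²/8)(θ − sin θ) = 1.336 m² and P = Dθ/2 = 2.898 m.
Hydraulic radius R = A/P = 1.336/2.898 = 0.4611 m.
V = (1/n) R^(2/3) √S = (1/0.014) × 0.4611^(2/3) × √0.015 = 5.222 m/s. Hydraulic depth D_h = A/T = 1.336/1.86 = 0.7185 m.
Froude number Fr = V/√(g·D_h) = 5.222/√(9.81×0.7185) = 1.97, which is greater than 1, so the flow is supercritical.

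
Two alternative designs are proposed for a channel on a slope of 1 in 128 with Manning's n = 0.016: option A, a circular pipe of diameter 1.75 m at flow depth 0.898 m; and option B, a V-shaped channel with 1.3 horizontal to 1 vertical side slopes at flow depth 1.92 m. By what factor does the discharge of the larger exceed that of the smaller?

5.52

Channel A: For a circular section of diameter D = 1.75 m at depth y = 0.898 m, the central angle is θ = 2 arccos(1 − 2y/D) = 3.194 rad. Then A = (D²/8)(θ − sin θ) = 1.243 m² and P = Dθ/2 = 2.795 m. Hydraulic radius R = A/P = 1.243/2.795 = 0.4447 m. Q_A = (1/0.016)·1.243·0.4447^(2/3)·√0.007812 = 4 m³/s.
Channel B: For a triangular section with side slope z = 1.3: A = zy² = 1.3×1.92² = 4.792 m²; P = 2y√(1+z²) = 2×1.92×1.64 = 6.298 m. Hydraulic radius R = A/P = 4.792/6.298 = 0.7609 m. Q_B = (1/0.016)·4.792·0.7609^(2/3)·√0.007812 = 22.07 m³/s.
The larger discharge is 22.07 m³/s and the smaller is 4 m³/s; the ratio is 5.52.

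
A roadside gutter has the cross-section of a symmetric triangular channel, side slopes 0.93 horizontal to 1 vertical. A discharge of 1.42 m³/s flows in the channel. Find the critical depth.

At critical depth, Q² T / (g A³) = 1, i.e. A³/T = Q²/g = 1.42²/9.81 = 0.2055.
Trying y = 0.687 m: A³/T = 0.06618 — too small.
Trying y = 0.862 m: A³/T = 0.2058 — matches.

y_c = 0.862 m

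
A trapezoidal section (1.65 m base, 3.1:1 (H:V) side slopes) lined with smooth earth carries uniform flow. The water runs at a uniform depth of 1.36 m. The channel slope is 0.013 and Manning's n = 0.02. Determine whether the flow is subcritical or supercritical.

With bottom width b = 1.65 m and side slope z = 3.1: A = (b + zy)y = (1.65 + 3.1×1.36)×1.36 = 7.978 m²; P = b + 2y√(1+z²) = 1.65 + 2×1.36×3.257 = 10.51 m.
Hydraulic radius R = A/P = 7.978/10.51 = 0.7591 m.
V = (1/n) R^(2/3) √S = (1/0.02) × 0.7591^(2/3) × √0.013 = 4.744 m/s. Hydraulic depth D_h = A/T = 7.978/10.08 = 0.7913 m.
Froude number Fr = V/√(g·D_h) = 4.744/√(9.81×0.7913) = 1.7, which is greater than 1, so the flow is supercritical.

supercritical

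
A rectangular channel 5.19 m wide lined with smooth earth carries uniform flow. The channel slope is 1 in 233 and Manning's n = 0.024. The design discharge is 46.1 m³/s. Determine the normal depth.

y_n = 2.7 m

Manning's equation rearranged: A R^(2/3) = nQ / (1·√S) = 0.024 × 46.1 / (√0.004292) = 16.89.
Try y = 3.36 m: A R^(2/3) = 22.49 — too large.
Try y = 2.7 m: A R^(2/3) = 16.89 — ≈ 16.89.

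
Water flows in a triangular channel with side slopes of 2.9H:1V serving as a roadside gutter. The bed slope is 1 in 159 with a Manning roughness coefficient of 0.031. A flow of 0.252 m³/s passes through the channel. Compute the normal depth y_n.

y_n = 0.339 m

Manning's equation rearranged: A R^(2/3) = nQ / (1·√S) = 0.031 × 0.252 / (√0.006289) = 0.09851.
At y = 0.27 m: A R^(2/3) = 0.05359 — low.
At y = 0.393 m: A R^(2/3) = 0.1458 — high.
At y = 0.339 m: A R^(2/3) = 0.09832 — ≈ 0.09851.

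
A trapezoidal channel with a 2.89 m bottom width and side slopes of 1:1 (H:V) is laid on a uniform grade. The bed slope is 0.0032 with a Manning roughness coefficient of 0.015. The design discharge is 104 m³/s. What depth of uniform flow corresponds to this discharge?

y_n = 3.23 m

Manning's equation rearranged: A R^(2/3) = nQ / (1·√S) = 0.015 × 104 / (√0.0032) = 27.58.
At y = 2.64 m: A R^(2/3) = 18.35 — low.
At y = 3.23 m: A R^(2/3) = 27.53 — ≈ 27.58.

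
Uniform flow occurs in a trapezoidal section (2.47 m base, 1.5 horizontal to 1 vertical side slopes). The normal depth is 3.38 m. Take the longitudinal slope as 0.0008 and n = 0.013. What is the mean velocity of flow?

With bottom width b = 2.47 m and side slope z = 1.5: A = (b + zy)y = (2.47 + 1.5×3.38)×3.38 = 25.49 m²; P = b + 2y√(1+z²) = 2.47 + 2×3.38×1.803 = 14.66 m.
Hydraulic radius R = A/P = 25.49/14.66 = 1.739 m.
From Manning's equation, V = (1/n) R^(2/3) S^(1/2) = (1/0.013) × 1.739^(2/3) × 0.0008^(1/2) = 3.15 m/s.

V = 3.15 m/s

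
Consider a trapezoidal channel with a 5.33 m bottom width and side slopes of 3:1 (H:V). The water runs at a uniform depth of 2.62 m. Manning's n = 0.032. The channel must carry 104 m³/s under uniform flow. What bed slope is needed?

S = 0.00505

With bottom width b = 5.33 m and side slope z = 3: A = (b + zy)y = (5.33 + 3×2.62)×2.62 = 34.56 m²; P = b + 2y√(1+z²) = 5.33 + 2×2.62×3.162 = 21.9 m.
Hydraulic radius R = A/P = 34.56/21.9 = 1.578 m.
From Manning's equation, S = [nQ / (1 A R^(2/3))]² = [0.032 × 104 / (1 × 34.56 × 1.578^(2/3))]² = 0.00505.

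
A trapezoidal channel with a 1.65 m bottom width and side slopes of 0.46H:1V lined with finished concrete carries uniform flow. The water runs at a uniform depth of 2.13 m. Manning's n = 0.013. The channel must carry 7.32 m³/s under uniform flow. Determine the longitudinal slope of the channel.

With bottom width b = 1.65 m and side slope z = 0.46: A = (b + zy)y = (1.65 + 0.46×2.13)×2.13 = 5.601 m²; P = b + 2y√(1+z²) = 1.65 + 2×2.13×1.101 = 6.339 m.
Hydraulic radius R = A/P = 5.601/6.339 = 0.8836 m.
From Manning's equation, S = [nQ / (1 A R^(2/3))]² = [0.013 × 7.32 / (1 × 5.601 × 0.8836^(2/3))]² = 0.00034.

S = 0.00034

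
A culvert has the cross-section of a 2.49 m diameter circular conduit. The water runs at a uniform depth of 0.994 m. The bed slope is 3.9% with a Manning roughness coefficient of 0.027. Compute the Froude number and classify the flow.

For a circular section of diameter D = 2.49 m at depth y = 0.994 m, the central angle is θ = 2 arccos(1 − 2y/D) = 2.736 rad. Then A = (D²/8)(θ − sin θ) = 1.814 m² and P = Dθ/2 = 3.406 m.
Hydraulic radius R = A/P = 1.814/3.406 = 0.5326 m.
V = (1/n) R^(2/3) √S = (1/0.027) × 0.5326^(2/3) × √0.039 = 4.806 m/s. Hydraulic depth D_h = A/T = 1.814/2.439 = 0.7438 m.
Froude number Fr = V/√(g·D_h) = 4.806/√(9.81×0.7438) = 1.78, which is greater than 1, so the flow is supercritical.

supercritical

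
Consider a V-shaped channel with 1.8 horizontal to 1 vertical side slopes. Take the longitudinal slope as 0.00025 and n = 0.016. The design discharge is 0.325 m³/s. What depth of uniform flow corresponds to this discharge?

y_n = 0.65 m

Manning's equation rearranged: A R^(2/3) = nQ / (1·√S) = 0.016 × 0.325 / (√0.00025) = 0.3289.
Try y = 0.574 m: A R^(2/3) = 0.2359 — short.
Try y = 0.761 m: A R^(2/3) = 0.5004 — over.
Try y = 0.65 m: A R^(2/3) = 0.3287 — matches.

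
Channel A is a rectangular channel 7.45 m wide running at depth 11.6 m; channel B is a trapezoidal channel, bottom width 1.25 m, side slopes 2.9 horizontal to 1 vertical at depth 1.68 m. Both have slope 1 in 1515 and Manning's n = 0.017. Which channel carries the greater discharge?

Channel A: Flow area A = b·y = 7.45 × 11.6 = 86.42 m². Wetted perimeter P = b + 2y = 7.45 + 2×11.6 = 30.65 m. Hydraulic radius R = A/P = 86.42/30.65 = 2.82 m. Q_A = (1/0.017)·86.42·2.82^(2/3)·√0.0006601 = 260.7 m³/s.
Channel B: With bottom width b = 1.25 m and side slope z = 2.9: A = (b + zy)y = (1.25 + 2.9×1.68)×1.68 = 10.28 m²; P = b + 2y√(1+z²) = 1.25 + 2×1.68×3.068 = 11.56 m. Hydraulic radius R = A/P = 10.28/11.56 = 0.8899 m. Q_B = (1/0.017)·10.28·0.8899^(2/3)·√0.0006601 = 14.38 m³/s.
Q_A = 260.7 m³/s vs Q_B = 14.38 m³/s, so channel A carries more.

channel A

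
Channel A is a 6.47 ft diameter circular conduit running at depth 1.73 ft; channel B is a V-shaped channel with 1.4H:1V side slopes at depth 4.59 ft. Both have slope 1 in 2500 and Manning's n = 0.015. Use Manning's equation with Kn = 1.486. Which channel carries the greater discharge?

channel B

Channel A: For a circular section of diameter D = 6.47 ft at depth y = 1.73 ft, the central angle is θ = 2 arccos(1 − 2y/D) = 2.174 rad. Then A = (D²/8)(θ − sin θ) = 7.065 ft² and P = Dθ/2 = 7.032 ft. Hydraulic radius R = A/P = 7.065/7.032 = 1.005 ft. Q_A = (1.486/0.015)·7.065·1.005^(2/3)·√0.0004 = 14.04 ft³/s.
Channel B: For a triangular section with side slope z = 1.4: A = zy² = 1.4×4.59² = 29.5 ft²; P = 2y√(1+z²) = 2×4.59×1.72 = 15.79 ft. Hydraulic radius R = A/P = 29.5/15.79 = 1.868 ft. Q_B = (1.486/0.015)·29.5·1.868^(2/3)·√0.0004 = 88.62 ft³/s.
Q_A = 14.04 ft³/s vs Q_B = 88.62 ft³/s, so channel B carries more.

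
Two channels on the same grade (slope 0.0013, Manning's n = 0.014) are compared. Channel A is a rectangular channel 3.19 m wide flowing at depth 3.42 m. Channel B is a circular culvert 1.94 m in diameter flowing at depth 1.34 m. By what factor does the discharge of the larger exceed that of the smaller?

Channel A: Flow area A = b·y = 3.19 × 3.42 = 10.91 m². Wetted perimeter P = b + 2y = 3.19 + 2×3.42 = 10.03 m. Hydraulic radius R = A/P = 10.91/10.03 = 1.088 m. Q_A = (1/0.014)·10.91·1.088^(2/3)·√0.0013 = 29.72 m³/s.
Channel B: For a circular section of diameter D = 1.94 m at depth y = 1.34 m, the central angle is θ = 2 arccos(1 − 2y/D) = 3.924 rad. Then A = (D²/8)(θ − sin θ) = 2.178 m² and P = Dθ/2 = 3.807 m. Hydraulic radius R = A/P = 2.178/3.807 = 0.5722 m. Q_B = (1/0.014)·2.178·0.5722^(2/3)·√0.0013 = 3.866 m³/s.
The larger discharge is 29.72 m³/s and the smaller is 3.866 m³/s; the ratio is 7.69.

7.69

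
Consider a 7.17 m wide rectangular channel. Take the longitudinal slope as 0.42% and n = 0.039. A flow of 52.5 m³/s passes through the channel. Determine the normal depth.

Manning's equation rearranged: A R^(2/3) = nQ / (1·√S) = 0.039 × 52.5 / (√0.0042) = 31.59.
Try y = 3.79 m: A R^(2/3) = 40.84 — high.
Try y = 3.13 m: A R^(2/3) = 31.6 — ≈ 31.59.

y_n = 3.13 m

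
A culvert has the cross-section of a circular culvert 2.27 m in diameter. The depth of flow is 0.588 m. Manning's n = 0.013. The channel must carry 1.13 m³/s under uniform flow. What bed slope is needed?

S = 0.0013

For a circular section of diameter D = 2.27 m at depth y = 0.588 m, the central angle is θ = 2 arccos(1 − 2y/D) = 2.136 rad. Then A = (D²/8)(θ − sin θ) = 0.8317 m² and P = Dθ/2 = 2.424 m.
Hydraulic radius R = A/P = 0.8317/2.424 = 0.3431 m.
From Manning's equation, S = [nQ / (1 A R^(2/3))]² = [0.013 × 1.13 / (1 × 0.8317 × 0.3431^(2/3))]² = 0.0013.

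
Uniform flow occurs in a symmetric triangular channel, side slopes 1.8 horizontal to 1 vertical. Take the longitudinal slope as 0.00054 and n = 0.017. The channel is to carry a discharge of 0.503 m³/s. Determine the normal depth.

y_n = 0.678 m

Manning's equation rearranged: A R^(2/3) = nQ / (1·√S) = 0.017 × 0.503 / (√0.00054) = 0.368.
At y = 0.807 m: A R^(2/3) = 0.5852 — over.
At y = 0.678 m: A R^(2/3) = 0.3678 — matches.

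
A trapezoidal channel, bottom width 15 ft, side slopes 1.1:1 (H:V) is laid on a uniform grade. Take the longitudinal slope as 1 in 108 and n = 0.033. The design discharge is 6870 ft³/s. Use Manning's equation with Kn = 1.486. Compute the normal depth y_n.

y_n = 13.8 ft

Manning's equation rearranged: A R^(2/3) = nQ / (1.486·√S) = 0.033 × 6870 / (1.486 × √0.009259) = 1585.
Try y = 10.6 ft: A R^(2/3) = 940.9 — low.
Try y = 15.7 ft: A R^(2/3) = 2063 — high.
Try y = 13.8 ft: A R^(2/3) = 1586 — matches.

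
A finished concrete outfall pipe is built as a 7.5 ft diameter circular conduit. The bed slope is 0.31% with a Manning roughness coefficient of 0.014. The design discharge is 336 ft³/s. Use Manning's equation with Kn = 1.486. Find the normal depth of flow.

Manning's equation rearranged: A R^(2/3) = nQ / (1.486·√S) = 0.014 × 336 / (1.486 × √0.0031) = 56.85.
Try y = 4.32 ft: A R^(2/3) = 42.36 — short.
Try y = 6.68 ft: A R^(2/3) = 71.26 — over.
Try y = 5.29 ft: A R^(2/3) = 56.8 — matches.

y_n = 5.29 ft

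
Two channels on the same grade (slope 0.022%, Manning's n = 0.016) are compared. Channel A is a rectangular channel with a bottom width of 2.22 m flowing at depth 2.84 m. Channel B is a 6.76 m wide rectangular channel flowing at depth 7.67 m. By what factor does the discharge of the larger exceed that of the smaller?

Channel A: Flow area A = b·y = 2.22 × 2.84 = 6.305 m². Wetted perimeter P = b + 2y = 2.22 + 2×2.84 = 7.9 m. Hydraulic radius R = A/P = 6.305/7.9 = 0.7981 m. Q_A = (1/0.016)·6.305·0.7981^(2/3)·√0.00022 = 5.029 m³/s.
Channel B: Flow area A = b·y = 6.76 × 7.67 = 51.85 m². Wetted perimeter P = b + 2y = 6.76 + 2×7.67 = 22.1 m. Hydraulic radius R = A/P = 51.85/22.1 = 2.346 m. Q_B = (1/0.016)·51.85·2.346^(2/3)·√0.00022 = 84.87 m³/s.
The larger discharge is 84.87 m³/s and the smaller is 5.029 m³/s; the ratio is 16.9.

16.9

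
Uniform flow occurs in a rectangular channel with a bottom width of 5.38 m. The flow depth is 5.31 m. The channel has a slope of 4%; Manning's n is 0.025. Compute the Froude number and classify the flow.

Flow area A = b·y = 5.38 × 5.31 = 28.57 m². Wetted perimeter P = b + 2y = 5.38 + 2×5.31 = 16 m.
Hydraulic radius R = A/P = 28.57/16 = 1.785 m.
V = (1/n) R^(2/3) √S = (1/0.025) × 1.785^(2/3) × √0.04 = 11.77 m/s. Hydraulic depth D_h = A/T = 28.57/5.38 = 5.31 m.
Froude number Fr = V/√(g·D_h) = 11.77/√(9.81×5.31) = 1.63, which is greater than 1, so the flow is supercritical.

supercritical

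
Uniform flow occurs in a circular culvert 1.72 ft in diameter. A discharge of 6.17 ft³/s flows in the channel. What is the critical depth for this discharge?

y_c = 0.921 ft

At critical depth, Q² T / (g A³) = 1, i.e. A³/T = Q²/g = 6.17²/32.2 = 1.182.
At y = 0.689 ft: A³/T = 0.3901 — too small.
At y = 1.17 ft: A³/T = 2.972 — too large.
At y = 0.921 ft: A³/T = 1.184 — close enough.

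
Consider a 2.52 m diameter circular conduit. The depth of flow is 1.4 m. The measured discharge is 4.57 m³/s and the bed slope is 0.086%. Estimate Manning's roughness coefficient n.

For a circular section of diameter D = 2.52 m at depth y = 1.4 m, the central angle is θ = 2 arccos(1 − 2y/D) = 3.364 rad. Then A = (D²/8)(θ − sin θ) = 2.846 m² and P = Dθ/2 = 4.239 m.
Hydraulic radius R = A/P = 2.846/4.239 = 0.6714 m.
Rearranging Manning's equation: n = (1/Q) A R^(2/3) S^(1/2) = (1/4.57) × 2.846 × 0.6714^(2/3) × √0.00086 = 0.014.

n = 0.014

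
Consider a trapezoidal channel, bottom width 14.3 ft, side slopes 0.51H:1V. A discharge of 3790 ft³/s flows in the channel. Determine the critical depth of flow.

At critical depth, Q² T / (g A³) = 1, i.e. A³/T = Q²/g = 3790²/32.2 = 446100.
Try y = 8.1 ft: A³/T = 147500 — short.
Try y = 13.8 ft: A³/T = 899800 — over.
Try y = 11.3 ft: A³/T = 451200 — matches.

y_c = 11.3 ft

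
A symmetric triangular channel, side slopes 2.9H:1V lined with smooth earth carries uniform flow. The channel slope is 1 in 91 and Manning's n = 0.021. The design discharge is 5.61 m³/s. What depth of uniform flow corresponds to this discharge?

Manning's equation rearranged: A R^(2/3) = nQ / (1·√S) = 0.021 × 5.61 / (√0.01099) = 1.124.
Try y = 1.03 m: A R^(2/3) = 1.904 — over.
Try y = 0.845 m: A R^(2/3) = 1.123 — close enough.

y_n = 0.845 m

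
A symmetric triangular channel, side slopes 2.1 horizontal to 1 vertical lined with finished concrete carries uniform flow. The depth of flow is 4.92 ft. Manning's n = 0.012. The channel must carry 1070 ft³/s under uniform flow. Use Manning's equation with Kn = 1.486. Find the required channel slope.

S = 0.00997

For a triangular section with side slope z = 2.1: A = zy² = 2.1×4.92² = 50.83 ft²; P = 2y√(1+z²) = 2×4.92×2.326 = 22.89 ft.
Hydraulic radius R = A/P = 50.83/22.89 = 2.221 ft.
From Manning's equation, S = [nQ / (1.486 A R^(2/3))]² = [0.012 × 1070 / (1.486 × 50.83 × 2.221^(2/3))]² = 0.00997.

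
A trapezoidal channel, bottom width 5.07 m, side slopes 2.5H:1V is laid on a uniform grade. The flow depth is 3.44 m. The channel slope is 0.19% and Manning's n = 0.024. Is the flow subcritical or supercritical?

With bottom width b = 5.07 m and side slope z = 2.5: A = (b + zy)y = (5.07 + 2.5×3.44)×3.44 = 47.02 m²; P = b + 2y√(1+z²) = 5.07 + 2×3.44×2.693 = 23.59 m.
Hydraulic radius R = A/P = 47.02/23.59 = 1.993 m.
V = (1/n) R^(2/3) √S = (1/0.024) × 1.993^(2/3) × √0.0019 = 2.876 m/s. Hydraulic depth D_h = A/T = 47.02/22.27 = 2.112 m.
Froude number Fr = V/√(g·D_h) = 2.876/√(9.81×2.112) = 0.632, which is less than 1, so the flow is subcritical.

subcritical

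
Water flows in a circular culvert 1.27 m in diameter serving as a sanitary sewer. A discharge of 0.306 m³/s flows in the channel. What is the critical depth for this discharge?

y_c = 0.289 m

At critical depth, Q² T / (g A³) = 1, i.e. A³/T = Q²/g = 0.306²/9.81 = 0.009545.
At y = 0.199 m: A³/T = 0.002215 — too small.
At y = 0.289 m: A³/T = 0.009569 — matches.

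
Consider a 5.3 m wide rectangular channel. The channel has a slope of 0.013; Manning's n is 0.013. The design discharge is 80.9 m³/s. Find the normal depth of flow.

Manning's equation rearranged: A R^(2/3) = nQ / (1·√S) = 0.013 × 80.9 / (√0.013) = 9.224.
At y = 2.09 m: A R^(2/3) = 12.29 — over.
At y = 1.34 m: A R^(2/3) = 6.571 — short.
At y = 1.7 m: A R^(2/3) = 9.223 — close enough.

y_n = 1.7 m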